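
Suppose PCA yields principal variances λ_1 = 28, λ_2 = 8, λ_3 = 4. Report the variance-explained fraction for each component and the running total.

Step 1 — total variance = trace(Sigma) = Σ λ_i = 28 + 8 + 4 = 40.

Step 2 — fraction explained by component i = λ_i / Σ λ:
  PC1: 28/40 = 0.7
  PC2: 8/40 = 0.2
  PC3: 4/40 = 0.1

Step 3 — cumulative fraction after k components = (λ_1 + ... + λ_k) / Σ λ:
  k = 1: 28/40 = 0.7
  k = 2: (28 + 8)/40 = 36/40 = 0.9
  k = 3: (28 + 8 + 4)/40 = 40/40 = 1

Summary (fraction, with percent):

explained: PC1 0.7 (70%), PC2 0.2 (20%), PC3 0.1 (10%);  cumulative: 0.7, 0.9, 1


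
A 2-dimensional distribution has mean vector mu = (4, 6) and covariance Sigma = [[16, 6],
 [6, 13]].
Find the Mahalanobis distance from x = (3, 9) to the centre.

Step 1 — centre the observation: (x - mu) = (-1, 3).

Step 2 — invert Sigma. det(Sigma) = 16·13 - (6)² = 172.
  Sigma^{-1} = (1/det) · [[d, -b], [-b, a]] = [[0.0756, -0.0349],
 [-0.0349, 0.093]].

Step 3 — form the quadratic (x - mu)^T · Sigma^{-1} · (x - mu):
  Sigma^{-1} · (x - mu) = (-0.1802, 0.314).
  (x - mu)^T · [Sigma^{-1} · (x - mu)] = (-1)·(-0.1802) + (3)·(0.314) = 1.1221.

Step 4 — take square root: d = √(1.1221) ≈ 1.0593.

d(x, mu) = √(1.1221) ≈ 1.0593


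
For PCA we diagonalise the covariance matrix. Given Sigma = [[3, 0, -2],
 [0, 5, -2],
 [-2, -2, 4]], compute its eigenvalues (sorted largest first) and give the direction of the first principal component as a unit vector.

Step 1 — characteristic polynomial p(λ) = det(λI - Sigma) = λ³ - tr·λ² + c_1·λ - det, where tr = trace, c_1 = sum of the principal 2×2 minors, det = det(Sigma):
  tr = 3 + 5 + 4 = 12,
  c_1 = (3·5 - (0)²) + (3·4 - (-2)²) + (5·4 - (-2)²) = 15 + 8 + 16 = 39,
  det = 3·(5·4 - (-2)²) - (0)·((0)·4 - (-2)·(-2)) + (-2)·((0)·(-2) - 5·(-2)) = 3·(16) - (0)·(-4) + (-2)·(10) = 28.
  So p(λ) = λ³ - 12λ² + 39λ - 28.
Step 2 — look for an integer root (rational root theorem: any rational root is an integer divisor of 28). Testing λ = 1:
  p(1) = 1 - 12 + 39 - 28 = 0  ✓
  Dividing out (λ - 1): p(λ) = (λ - 1)(λ² - 11λ + 28).
Step 3 — remaining eigenvalues from the quadratic λ² - 11λ + 28 = 0:
  Δ = 11² - 4·28 = 121 - 112 = 9,  λ = (11 ± √9)/2 = (11 ± 3)/2 = 7 or 4.
  Sorted: λ_1 = 7,  λ_2 = 4,  λ_3 = 1  (check: sum = 12 = tr ✓).

Step 4 — unit eigenvector for λ_1 = 7: v spans the null space of (Sigma - λ_1 I), whose rows are
  r_1 = (-4, 0, -2),  r_2 = (0, -2, -2),  r_3 = (-2, -2, -3).
  v is orthogonal to every row, so take v ∝ r_1 × r_2 = ((0)·(-2) - (-2)·(-2), (-2)·(0) - (-4)·(-2), (-4)·(-2) - (0)·(0)) = (-4, -8, 8).
  Rescale (divide by 4; multiply by -1 so the first nonzero entry is positive): u = (1, 2, -2).
  ||u|| = √((1)² + (2)² + (-2)²) = √(9) = 3,  v_1 = u/||u|| ≈ (0.3333, 0.6667, -0.6667) (||v_1|| = 1).

λ_1 = 7,  λ_2 = 4,  λ_3 = 1;  v_1 ≈ (0.3333, 0.6667, -0.6667)


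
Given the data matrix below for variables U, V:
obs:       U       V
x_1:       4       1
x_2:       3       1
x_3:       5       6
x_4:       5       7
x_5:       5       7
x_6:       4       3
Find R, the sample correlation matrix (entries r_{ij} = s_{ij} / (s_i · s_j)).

Step 1 — column means:
  mean(U) = (4 + 3 + 5 + 5 + 5 + 4) / 6 = 26/6 = 4.3333
  mean(V) = (1 + 1 + 6 + 7 + 7 + 3) / 6 = 25/6 = 4.1667

Step 2 — sample variances and covariances s[i,j] = (1/(n-1)) · Σ_k (x_{k,i} - mean_i) · (x_{k,j} - mean_j), with n-1 = 5:
  s[U,U] = ((-0.3333)·(-0.3333) + (-1.3333)·(-1.3333) + (0.6667)·(0.6667) + (0.6667)·(0.6667) + (0.6667)·(0.6667) + (-0.3333)·(-0.3333)) / 5 = 3.3333/5 = 0.6667
  s[U,V] = ((-0.3333)·(-3.1667) + (-1.3333)·(-3.1667) + (0.6667)·(1.8333) + (0.6667)·(2.8333) + (0.6667)·(2.8333) + (-0.3333)·(-1.1667)) / 5 = 10.6667/5 = 2.1333
  s[V,V] = ((-3.1667)·(-3.1667) + (-3.1667)·(-3.1667) + (1.8333)·(1.8333) + (2.8333)·(2.8333) + (2.8333)·(2.8333) + (-1.1667)·(-1.1667)) / 5 = 40.8333/5 = 8.1667
  Sample standard deviations s_i = √(s[i,i]):
  s(U) = √(0.6667) = 0.8165
  s(V) = √(8.1667) = 2.8577

Step 3 — r_{ij} = s_{ij} / (s_i · s_j):
  r[U,U] = 1 (diagonal).
  r[U,V] = 2.1333 / (0.8165 · 2.8577) = 2.1333 / 2.3333 = 0.9143
  r[V,V] = 1 (diagonal).

R is symmetric with unit diagonal. Assembling:

R = [[1, 0.9143],
 [0.9143, 1]]


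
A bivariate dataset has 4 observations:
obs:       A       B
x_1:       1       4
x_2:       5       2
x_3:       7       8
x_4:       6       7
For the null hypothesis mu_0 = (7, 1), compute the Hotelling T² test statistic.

Step 1 — sample mean vector:
  mean(A) = (1 + 5 + 7 + 6) / 4 = 19/4 = 4.75
  mean(B) = (4 + 2 + 8 + 7) / 4 = 21/4 = 5.25
  x̄ = (4.75, 5.25),  deviation x̄ - mu_0 = (4.75, 5.25) - (7, 1) = (-2.25, 4.25).

Step 2 — sample covariance matrix, S[i,j] = (1/(n-1)) · Σ_k (x_{k,i} - mean_i) · (x_{k,j} - mean_j), divisor n-1 = 3:
  S[A,A] = ((-3.75)·(-3.75) + (0.25)·(0.25) + (2.25)·(2.25) + (1.25)·(1.25)) / 3 = 20.75/3 = 6.9167
  S[A,B] = ((-3.75)·(-1.25) + (0.25)·(-3.25) + (2.25)·(2.75) + (1.25)·(1.75)) / 3 = 12.25/3 = 4.0833
  S[B,B] = ((-1.25)·(-1.25) + (-3.25)·(-3.25) + (2.75)·(2.75) + (1.75)·(1.75)) / 3 = 22.75/3 = 7.5833
  S = [[6.9167, 4.0833],
 [4.0833, 7.5833]].

Step 3 — invert S. det(S) = 6.9167·7.5833 - (4.0833)² = 35.7778.
  S^{-1} = (1/det) · [[d, -b], [-b, a]] = [[0.212, -0.1141],
 [-0.1141, 0.1933]].

Step 4 — quadratic form (x̄ - mu_0)^T · S^{-1} · (x̄ - mu_0):
  S^{-1} · (x̄ - mu_0) = (-0.962, 1.0784),
  (x̄ - mu_0)^T · [...] = (-2.25)·(-0.962) + (4.25)·(1.0784) = 6.7477.

Step 5 — scale by n: T² = 4 · 6.7477 = 26.9907.

T² ≈ 26.9907


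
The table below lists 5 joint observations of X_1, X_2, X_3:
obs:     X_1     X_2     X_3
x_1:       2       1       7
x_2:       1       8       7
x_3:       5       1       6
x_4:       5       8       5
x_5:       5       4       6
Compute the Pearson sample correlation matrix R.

Step 1 — column means:
  mean(X_1) = (2 + 1 + 5 + 5 + 5) / 5 = 18/5 = 3.6
  mean(X_2) = (1 + 8 + 1 + 8 + 4) / 5 = 22/5 = 4.4
  mean(X_3) = (7 + 7 + 6 + 5 + 6) / 5 = 31/5 = 6.2

Step 2 — sample variances and covariances s[i,j] = (1/(n-1)) · Σ_k (x_{k,i} - mean_i) · (x_{k,j} - mean_j), with n-1 = 4:
  s[X_1,X_1] = ((-1.6)·(-1.6) + (-2.6)·(-2.6) + (1.4)·(1.4) + (1.4)·(1.4) + (1.4)·(1.4)) / 4 = 15.2/4 = 3.8
  s[X_1,X_2] = ((-1.6)·(-3.4) + (-2.6)·(3.6) + (1.4)·(-3.4) + (1.4)·(3.6) + (1.4)·(-0.4)) / 4 = -4.2/4 = -1.05
  s[X_1,X_3] = ((-1.6)·(0.8) + (-2.6)·(0.8) + (1.4)·(-0.2) + (1.4)·(-1.2) + (1.4)·(-0.2)) / 4 = -5.6/4 = -1.4
  s[X_2,X_2] = ((-3.4)·(-3.4) + (3.6)·(3.6) + (-3.4)·(-3.4) + (3.6)·(3.6) + (-0.4)·(-0.4)) / 4 = 49.2/4 = 12.3
  s[X_2,X_3] = ((-3.4)·(0.8) + (3.6)·(0.8) + (-3.4)·(-0.2) + (3.6)·(-1.2) + (-0.4)·(-0.2)) / 4 = -3.4/4 = -0.85
  s[X_3,X_3] = ((0.8)·(0.8) + (0.8)·(0.8) + (-0.2)·(-0.2) + (-1.2)·(-1.2) + (-0.2)·(-0.2)) / 4 = 2.8/4 = 0.7
  Sample standard deviations s_i = √(s[i,i]):
  s(X_1) = √(3.8) = 1.9494
  s(X_2) = √(12.3) = 3.5071
  s(X_3) = √(0.7) = 0.8367

Step 3 — r_{ij} = s_{ij} / (s_i · s_j):
  r[X_1,X_1] = 1 (diagonal).
  r[X_1,X_2] = -1.05 / (1.9494 · 3.5071) = -1.05 / 6.8367 = -0.1536
  r[X_1,X_3] = -1.4 / (1.9494 · 0.8367) = -1.4 / 1.631 = -0.8584
  r[X_2,X_2] = 1 (diagonal).
  r[X_2,X_3] = -0.85 / (3.5071 · 0.8367) = -0.85 / 2.9343 = -0.2897
  r[X_3,X_3] = 1 (diagonal).

R is symmetric with unit diagonal. Assembling:

R = [[1, -0.1536, -0.8584],
 [-0.1536, 1, -0.2897],
 [-0.8584, -0.2897, 1]]


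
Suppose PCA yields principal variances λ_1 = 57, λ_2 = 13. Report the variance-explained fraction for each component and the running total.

Step 1 — total variance = trace(Sigma) = Σ λ_i = 57 + 13 = 70.

Step 2 — fraction explained by component i = λ_i / Σ λ:
  PC1: 57/70 = 0.8143
  PC2: 13/70 = 0.1857

Step 3 — cumulative fraction after k components = (λ_1 + ... + λ_k) / Σ λ:
  k = 1: 57/70 = 0.8143
  k = 2: (57 + 13)/70 = 70/70 = 1

Summary (fraction, with percent):

explained: PC1 0.8143 (81.43%), PC2 0.1857 (18.57%);  cumulative: 0.8143, 1


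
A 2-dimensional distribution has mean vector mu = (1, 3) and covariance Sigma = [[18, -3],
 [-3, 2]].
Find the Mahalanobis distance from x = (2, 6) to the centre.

Step 1 — centre the observation: (x - mu) = (1, 3).

Step 2 — invert Sigma. det(Sigma) = 18·2 - (-3)² = 27.
  Sigma^{-1} = (1/det) · [[d, -b], [-b, a]] = [[0.0741, 0.1111],
 [0.1111, 0.6667]].

Step 3 — form the quadratic (x - mu)^T · Sigma^{-1} · (x - mu):
  Sigma^{-1} · (x - mu) = (0.4074, 2.1111).
  (x - mu)^T · [Sigma^{-1} · (x - mu)] = (1)·(0.4074) + (3)·(2.1111) = 6.7407.

Step 4 — take square root: d = √(6.7407) ≈ 2.5963.

d(x, mu) = √(6.7407) ≈ 2.5963


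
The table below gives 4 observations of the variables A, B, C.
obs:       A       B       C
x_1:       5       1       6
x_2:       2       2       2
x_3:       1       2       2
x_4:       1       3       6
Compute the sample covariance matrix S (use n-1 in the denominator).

Step 1 — column means:
  mean(A) = (5 + 2 + 1 + 1) / 4 = 9/4 = 2.25
  mean(B) = (1 + 2 + 2 + 3) / 4 = 8/4 = 2
  mean(C) = (6 + 2 + 2 + 6) / 4 = 16/4 = 4

Step 2 — sample covariance S[i,j] = (1/(n-1)) · Σ_k (x_{k,i} - mean_i) · (x_{k,j} - mean_j), with n-1 = 3.
  S[A,A] = ((2.75)·(2.75) + (-0.25)·(-0.25) + (-1.25)·(-1.25) + (-1.25)·(-1.25)) / 3 = 10.75/3 = 3.5833
  S[A,B] = ((2.75)·(-1) + (-0.25)·(0) + (-1.25)·(0) + (-1.25)·(1)) / 3 = -4/3 = -1.3333
  S[A,C] = ((2.75)·(2) + (-0.25)·(-2) + (-1.25)·(-2) + (-1.25)·(2)) / 3 = 6/3 = 2
  S[B,B] = ((-1)·(-1) + (0)·(0) + (0)·(0) + (1)·(1)) / 3 = 2/3 = 0.6667
  S[B,C] = ((-1)·(2) + (0)·(-2) + (0)·(-2) + (1)·(2)) / 3 = 0/3 = 0
  S[C,C] = ((2)·(2) + (-2)·(-2) + (-2)·(-2) + (2)·(2)) / 3 = 16/3 = 5.3333

S is symmetric (S[j,i] = S[i,j]). Assembling:

S = [[3.5833, -1.3333, 2],
 [-1.3333, 0.6667, 0],
 [2, 0, 5.3333]]


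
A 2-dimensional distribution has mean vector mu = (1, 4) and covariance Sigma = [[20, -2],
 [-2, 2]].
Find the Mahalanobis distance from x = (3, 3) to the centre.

Step 1 — centre the observation: (x - mu) = (2, -1).

Step 2 — invert Sigma. det(Sigma) = 20·2 - (-2)² = 36.
  Sigma^{-1} = (1/det) · [[d, -b], [-b, a]] = [[0.0556, 0.0556],
 [0.0556, 0.5556]].

Step 3 — form the quadratic (x - mu)^T · Sigma^{-1} · (x - mu):
  Sigma^{-1} · (x - mu) = (0.0556, -0.4444).
  (x - mu)^T · [Sigma^{-1} · (x - mu)] = (2)·(0.0556) + (-1)·(-0.4444) = 0.5556.

Step 4 — take square root: d = √(0.5556) ≈ 0.7454.

d(x, mu) = √(0.5556) ≈ 0.7454


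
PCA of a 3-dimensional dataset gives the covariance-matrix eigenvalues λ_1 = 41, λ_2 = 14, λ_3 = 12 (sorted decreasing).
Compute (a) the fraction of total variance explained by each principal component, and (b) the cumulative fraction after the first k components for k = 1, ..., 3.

Step 1 — total variance = trace(Sigma) = Σ λ_i = 41 + 14 + 12 = 67.

Step 2 — fraction explained by component i = λ_i / Σ λ:
  PC1: 41/67 = 0.6119
  PC2: 14/67 = 0.209
  PC3: 12/67 = 0.1791

Step 3 — cumulative fraction after k components = (λ_1 + ... + λ_k) / Σ λ:
  k = 1: 41/67 = 0.6119
  k = 2: (41 + 14)/67 = 55/67 = 0.8209
  k = 3: (41 + 14 + 12)/67 = 67/67 = 1

Summary (fraction, with percent):

explained: PC1 0.6119 (61.19%), PC2 0.209 (20.9%), PC3 0.1791 (17.91%);  cumulative: 0.6119, 0.8209, 1


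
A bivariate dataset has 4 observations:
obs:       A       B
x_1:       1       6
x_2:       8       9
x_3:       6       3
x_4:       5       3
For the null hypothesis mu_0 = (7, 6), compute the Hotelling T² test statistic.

Step 1 — sample mean vector:
  mean(A) = (1 + 8 + 6 + 5) / 4 = 20/4 = 5
  mean(B) = (6 + 9 + 3 + 3) / 4 = 21/4 = 5.25
  x̄ = (5, 5.25),  deviation x̄ - mu_0 = (5, 5.25) - (7, 6) = (-2, -0.75).

Step 2 — sample covariance matrix, S[i,j] = (1/(n-1)) · Σ_k (x_{k,i} - mean_i) · (x_{k,j} - mean_j), divisor n-1 = 3:
  S[A,A] = ((-4)·(-4) + (3)·(3) + (1)·(1) + (0)·(0)) / 3 = 26/3 = 8.6667
  S[A,B] = ((-4)·(0.75) + (3)·(3.75) + (1)·(-2.25) + (0)·(-2.25)) / 3 = 6/3 = 2
  S[B,B] = ((0.75)·(0.75) + (3.75)·(3.75) + (-2.25)·(-2.25) + (-2.25)·(-2.25)) / 3 = 24.75/3 = 8.25
  S = [[8.6667, 2],
 [2, 8.25]].

Step 3 — invert S. det(S) = 8.6667·8.25 - (2)² = 67.5.
  S^{-1} = (1/det) · [[d, -b], [-b, a]] = [[0.1222, -0.0296],
 [-0.0296, 0.1284]].

Step 4 — quadratic form (x̄ - mu_0)^T · S^{-1} · (x̄ - mu_0):
  S^{-1} · (x̄ - mu_0) = (-0.2222, -0.037),
  (x̄ - mu_0)^T · [...] = (-2)·(-0.2222) + (-0.75)·(-0.037) = 0.4722.

Step 5 — scale by n: T² = 4 · 0.4722 = 1.8889.

T² ≈ 1.8889


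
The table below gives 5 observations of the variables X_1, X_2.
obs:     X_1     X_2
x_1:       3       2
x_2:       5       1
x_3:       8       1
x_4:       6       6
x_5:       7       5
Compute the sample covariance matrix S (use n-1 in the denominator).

Step 1 — column means:
  mean(X_1) = (3 + 5 + 8 + 6 + 7) / 5 = 29/5 = 5.8
  mean(X_2) = (2 + 1 + 1 + 6 + 5) / 5 = 15/5 = 3

Step 2 — sample covariance S[i,j] = (1/(n-1)) · Σ_k (x_{k,i} - mean_i) · (x_{k,j} - mean_j), with n-1 = 4.
  S[X_1,X_1] = ((-2.8)·(-2.8) + (-0.8)·(-0.8) + (2.2)·(2.2) + (0.2)·(0.2) + (1.2)·(1.2)) / 4 = 14.8/4 = 3.7
  S[X_1,X_2] = ((-2.8)·(-1) + (-0.8)·(-2) + (2.2)·(-2) + (0.2)·(3) + (1.2)·(2)) / 4 = 3/4 = 0.75
  S[X_2,X_2] = ((-1)·(-1) + (-2)·(-2) + (-2)·(-2) + (3)·(3) + (2)·(2)) / 4 = 22/4 = 5.5

S is symmetric (S[j,i] = S[i,j]). Assembling:

S = [[3.7, 0.75],
 [0.75, 5.5]]


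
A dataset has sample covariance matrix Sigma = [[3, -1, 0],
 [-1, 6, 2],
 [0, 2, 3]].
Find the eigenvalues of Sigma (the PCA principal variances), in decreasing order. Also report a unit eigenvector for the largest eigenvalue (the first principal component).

Step 1 — characteristic polynomial p(λ) = det(λI - Sigma) = λ³ - tr·λ² + c_1·λ - det, where tr = trace, c_1 = sum of the principal 2×2 minors, det = det(Sigma):
  tr = 3 + 6 + 3 = 12,
  c_1 = (3·6 - (-1)²) + (3·3 - (0)²) + (6·3 - (2)²) = 17 + 9 + 14 = 40,
  det = 3·(6·3 - (2)²) - (-1)·((-1)·3 - (2)·(0)) + (0)·((-1)·(2) - 6·(0)) = 3·(14) - (-1)·(-3) + (0)·(-2) = 39.
  So p(λ) = λ³ - 12λ² + 40λ - 39.
Step 2 — look for an integer root (rational root theorem: any rational root is an integer divisor of 39). Testing λ = 3:
  p(3) = 27 - 108 + 120 - 39 = 0  ✓
  Dividing out (λ - 3): p(λ) = (λ - 3)(λ² - 9λ + 13).
Step 3 — remaining eigenvalues from the quadratic λ² - 9λ + 13 = 0:
  Δ = 9² - 4·13 = 81 - 52 = 29,  λ = (9 ± √29)/2 = (9 ± 5.3852)/2 ≈ 7.1926 or 1.8074.
  Sorted: λ_1 = 7.1926,  λ_2 = 3,  λ_3 = 1.8074  (check: sum = 12 = tr ✓).

Step 4 — unit eigenvector for λ_1 ≈ 7.1926: v spans the null space of (Sigma - λ_1 I), whose rows are
  r_1 = (-4.1926, -1, 0),  r_2 = (-1, -1.1926, 2),  r_3 = (0, 2, -4.1926).
  v is orthogonal to every row, so take v ∝ r_1 × r_2 = ((-1)·(2) - (0)·(-1.1926), (0)·(-1) - (-4.1926)·(2), (-4.1926)·(-1.1926) - (-1)·(-1)) ≈ (-2, 8.3852, 4).
  Rescale (multiply by -1 so the first nonzero entry is positive): u = (2, -8.3852, -4).
  ||u|| = √((2)² + (-8.3852)² + (-4)²) = √(90.311) ≈ 9.5032,  v_1 = u/||u|| ≈ (0.2105, -0.8824, -0.4209) (||v_1|| = 1).

λ_1 = 7.1926,  λ_2 = 3,  λ_3 = 1.8074;  v_1 ≈ (0.2105, -0.8824, -0.4209)


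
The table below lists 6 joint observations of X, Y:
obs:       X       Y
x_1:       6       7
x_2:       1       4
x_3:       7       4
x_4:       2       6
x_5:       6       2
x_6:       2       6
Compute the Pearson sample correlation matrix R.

Step 1 — column means:
  mean(X) = (6 + 1 + 7 + 2 + 6 + 2) / 6 = 24/6 = 4
  mean(Y) = (7 + 4 + 4 + 6 + 2 + 6) / 6 = 29/6 = 4.8333

Step 2 — sample variances and covariances s[i,j] = (1/(n-1)) · Σ_k (x_{k,i} - mean_i) · (x_{k,j} - mean_j), with n-1 = 5:
  s[X,X] = ((2)·(2) + (-3)·(-3) + (3)·(3) + (-2)·(-2) + (2)·(2) + (-2)·(-2)) / 5 = 34/5 = 6.8
  s[X,Y] = ((2)·(2.1667) + (-3)·(-0.8333) + (3)·(-0.8333) + (-2)·(1.1667) + (2)·(-2.8333) + (-2)·(1.1667)) / 5 = -6/5 = -1.2
  s[Y,Y] = ((2.1667)·(2.1667) + (-0.8333)·(-0.8333) + (-0.8333)·(-0.8333) + (1.1667)·(1.1667) + (-2.8333)·(-2.8333) + (1.1667)·(1.1667)) / 5 = 16.8333/5 = 3.3667
  Sample standard deviations s_i = √(s[i,i]):
  s(X) = √(6.8) = 2.6077
  s(Y) = √(3.3667) = 1.8348

Step 3 — r_{ij} = s_{ij} / (s_i · s_j):
  r[X,X] = 1 (diagonal).
  r[X,Y] = -1.2 / (2.6077 · 1.8348) = -1.2 / 4.7847 = -0.2508
  r[Y,Y] = 1 (diagonal).

R is symmetric with unit diagonal. Assembling:

R = [[1, -0.2508],
 [-0.2508, 1]]


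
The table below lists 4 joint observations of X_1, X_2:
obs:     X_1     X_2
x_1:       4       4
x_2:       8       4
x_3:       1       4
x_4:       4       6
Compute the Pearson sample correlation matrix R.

Step 1 — column means:
  mean(X_1) = (4 + 8 + 1 + 4) / 4 = 17/4 = 4.25
  mean(X_2) = (4 + 4 + 4 + 6) / 4 = 18/4 = 4.5

Step 2 — sample variances and covariances s[i,j] = (1/(n-1)) · Σ_k (x_{k,i} - mean_i) · (x_{k,j} - mean_j), with n-1 = 3:
  s[X_1,X_1] = ((-0.25)·(-0.25) + (3.75)·(3.75) + (-3.25)·(-3.25) + (-0.25)·(-0.25)) / 3 = 24.75/3 = 8.25
  s[X_1,X_2] = ((-0.25)·(-0.5) + (3.75)·(-0.5) + (-3.25)·(-0.5) + (-0.25)·(1.5)) / 3 = -0.5/3 = -0.1667
  s[X_2,X_2] = ((-0.5)·(-0.5) + (-0.5)·(-0.5) + (-0.5)·(-0.5) + (1.5)·(1.5)) / 3 = 3/3 = 1
  Sample standard deviations s_i = √(s[i,i]):
  s(X_1) = √(8.25) = 2.8723
  s(X_2) = √(1) = 1

Step 3 — r_{ij} = s_{ij} / (s_i · s_j):
  r[X_1,X_1] = 1 (diagonal).
  r[X_1,X_2] = -0.1667 / (2.8723 · 1) = -0.1667 / 2.8723 = -0.058
  r[X_2,X_2] = 1 (diagonal).

R is symmetric with unit diagonal. Assembling:

R = [[1, -0.058],
 [-0.058, 1]]


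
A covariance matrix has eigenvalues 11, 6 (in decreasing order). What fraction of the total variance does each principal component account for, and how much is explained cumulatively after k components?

Step 1 — total variance = trace(Sigma) = Σ λ_i = 11 + 6 = 17.

Step 2 — fraction explained by component i = λ_i / Σ λ:
  PC1: 11/17 = 0.6471
  PC2: 6/17 = 0.3529

Step 3 — cumulative fraction after k components = (λ_1 + ... + λ_k) / Σ λ:
  k = 1: 11/17 = 0.6471
  k = 2: (11 + 6)/17 = 17/17 = 1

Summary (fraction, with percent):

explained: PC1 0.6471 (64.71%), PC2 0.3529 (35.29%);  cumulative: 0.6471, 1


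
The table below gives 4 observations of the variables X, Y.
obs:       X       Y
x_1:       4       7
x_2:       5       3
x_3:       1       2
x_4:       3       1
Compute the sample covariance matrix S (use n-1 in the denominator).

Step 1 — column means:
  mean(X) = (4 + 5 + 1 + 3) / 4 = 13/4 = 3.25
  mean(Y) = (7 + 3 + 2 + 1) / 4 = 13/4 = 3.25

Step 2 — sample covariance S[i,j] = (1/(n-1)) · Σ_k (x_{k,i} - mean_i) · (x_{k,j} - mean_j), with n-1 = 3.
  S[X,X] = ((0.75)·(0.75) + (1.75)·(1.75) + (-2.25)·(-2.25) + (-0.25)·(-0.25)) / 3 = 8.75/3 = 2.9167
  S[X,Y] = ((0.75)·(3.75) + (1.75)·(-0.25) + (-2.25)·(-1.25) + (-0.25)·(-2.25)) / 3 = 5.75/3 = 1.9167
  S[Y,Y] = ((3.75)·(3.75) + (-0.25)·(-0.25) + (-1.25)·(-1.25) + (-2.25)·(-2.25)) / 3 = 20.75/3 = 6.9167

S is symmetric (S[j,i] = S[i,j]). Assembling:

S = [[2.9167, 1.9167],
 [1.9167, 6.9167]]


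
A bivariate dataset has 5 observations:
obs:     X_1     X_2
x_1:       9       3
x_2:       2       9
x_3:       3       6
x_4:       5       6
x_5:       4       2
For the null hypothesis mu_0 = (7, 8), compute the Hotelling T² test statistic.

Step 1 — sample mean vector:
  mean(X_1) = (9 + 2 + 3 + 5 + 4) / 5 = 23/5 = 4.6
  mean(X_2) = (3 + 9 + 6 + 6 + 2) / 5 = 26/5 = 5.2
  x̄ = (4.6, 5.2),  deviation x̄ - mu_0 = (4.6, 5.2) - (7, 8) = (-2.4, -2.8).

Step 2 — sample covariance matrix, S[i,j] = (1/(n-1)) · Σ_k (x_{k,i} - mean_i) · (x_{k,j} - mean_j), divisor n-1 = 4:
  S[X_1,X_1] = ((4.4)·(4.4) + (-2.6)·(-2.6) + (-1.6)·(-1.6) + (0.4)·(0.4) + (-0.6)·(-0.6)) / 4 = 29.2/4 = 7.3
  S[X_1,X_2] = ((4.4)·(-2.2) + (-2.6)·(3.8) + (-1.6)·(0.8) + (0.4)·(0.8) + (-0.6)·(-3.2)) / 4 = -18.6/4 = -4.65
  S[X_2,X_2] = ((-2.2)·(-2.2) + (3.8)·(3.8) + (0.8)·(0.8) + (0.8)·(0.8) + (-3.2)·(-3.2)) / 4 = 30.8/4 = 7.7
  S = [[7.3, -4.65],
 [-4.65, 7.7]].

Step 3 — invert S. det(S) = 7.3·7.7 - (-4.65)² = 34.5875.
  S^{-1} = (1/det) · [[d, -b], [-b, a]] = [[0.2226, 0.1344],
 [0.1344, 0.2111]].

Step 4 — quadratic form (x̄ - mu_0)^T · S^{-1} · (x̄ - mu_0):
  S^{-1} · (x̄ - mu_0) = (-0.9107, -0.9136),
  (x̄ - mu_0)^T · [...] = (-2.4)·(-0.9107) + (-2.8)·(-0.9136) = 4.7439.

Step 5 — scale by n: T² = 5 · 4.7439 = 23.7196.

T² ≈ 23.7196


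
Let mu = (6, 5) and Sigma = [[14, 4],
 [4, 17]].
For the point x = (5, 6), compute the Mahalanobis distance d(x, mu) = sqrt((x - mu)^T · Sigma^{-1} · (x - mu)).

Step 1 — centre the observation: (x - mu) = (-1, 1).

Step 2 — invert Sigma. det(Sigma) = 14·17 - (4)² = 222.
  Sigma^{-1} = (1/det) · [[d, -b], [-b, a]] = [[0.0766, -0.018],
 [-0.018, 0.0631]].

Step 3 — form the quadratic (x - mu)^T · Sigma^{-1} · (x - mu):
  Sigma^{-1} · (x - mu) = (-0.0946, 0.0811).
  (x - mu)^T · [Sigma^{-1} · (x - mu)] = (-1)·(-0.0946) + (1)·(0.0811) = 0.1757.

Step 4 — take square root: d = √(0.1757) ≈ 0.4191.

d(x, mu) = √(0.1757) ≈ 0.4191


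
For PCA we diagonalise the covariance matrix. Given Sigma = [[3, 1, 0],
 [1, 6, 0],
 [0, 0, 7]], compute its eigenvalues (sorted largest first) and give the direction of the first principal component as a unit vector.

Step 1 — characteristic polynomial p(λ) = det(λI - Sigma) = λ³ - tr·λ² + c_1·λ - det, where tr = trace, c_1 = sum of the principal 2×2 minors, det = det(Sigma):
  tr = 3 + 6 + 7 = 16,
  c_1 = (3·6 - (1)²) + (3·7 - (0)²) + (6·7 - (0)²) = 17 + 21 + 42 = 80,
  det = 3·(6·7 - (0)²) - (1)·((1)·7 - (0)·(0)) + (0)·((1)·(0) - 6·(0)) = 3·(42) - (1)·(7) + (0)·(0) = 119.
  So p(λ) = λ³ - 16λ² + 80λ - 119.
Step 2 — look for an integer root (rational root theorem: any rational root is an integer divisor of 119). Testing λ = 7:
  p(7) = 343 - 784 + 560 - 119 = 0  ✓
  Dividing out (λ - 7): p(λ) = (λ - 7)(λ² - 9λ + 17).
Step 3 — remaining eigenvalues from the quadratic λ² - 9λ + 17 = 0:
  Δ = 9² - 4·17 = 81 - 68 = 13,  λ = (9 ± √13)/2 = (9 ± 3.6056)/2 ≈ 6.3028 or 2.6972.
  Sorted: λ_1 = 7,  λ_2 = 6.3028,  λ_3 = 2.6972  (check: sum = 16 = tr ✓).

Step 4 — unit eigenvector for λ_1 = 7: v spans the null space of (Sigma - λ_1 I), whose rows are
  r_1 = (-4, 1, 0),  r_2 = (1, -1, 0),  r_3 = (0, 0, 0).
  v is orthogonal to every row, so take v ∝ r_1 × r_2 = ((1)·(0) - (0)·(-1), (0)·(1) - (-4)·(0), (-4)·(-1) - (1)·(1)) = (0, 0, 3).
  Rescale (divide by 3): u = (0, 0, 1).
  ||u|| = √((0)² + (0)² + (1)²) = √(1) = 1,  v_1 = u/||u|| ≈ (0, 0, 1) (||v_1|| = 1).

λ_1 = 7,  λ_2 = 6.3028,  λ_3 = 2.6972;  v_1 ≈ (0, 0, 1)


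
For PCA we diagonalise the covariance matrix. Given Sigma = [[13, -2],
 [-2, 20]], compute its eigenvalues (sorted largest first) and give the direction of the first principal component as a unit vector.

Step 1 — characteristic polynomial of 2×2 Sigma:
  det(Sigma - λI) = λ² - trace · λ + det = 0.
  trace = 13 + 20 = 33, det = 13·20 - (-2)² = 256.
Step 2 — discriminant:
  Δ = trace² - 4·det = 1089 - 1024 = 65.
Step 3 — eigenvalues:
  λ = (trace ± √Δ)/2 = (33 ± 8.0623)/2,
  λ_1 = 20.5311,  λ_2 = 12.4689.

Step 4 — unit eigenvector for λ_1: solve (Sigma - λ_1 I)v = 0. First row:
  (13 - 20.5311)·v_x + (-2)·v_y = 0, i.e. (-7.5311)·v_x + (-2)·v_y = 0,
  so v ∝ (b, λ_1 - a) = (-2, 7.5311); multiply by -1 so the first entry is positive: u = (2, -7.5311).
  ||u|| = √((2)² + (-7.5311)²) = √(60.7179) ≈ 7.7922,
  v_1 = u/||u|| ≈ (0.2567, -0.9665) (||v_1|| = 1).

λ_1 = 20.5311,  λ_2 = 12.4689;  v_1 ≈ (0.2567, -0.9665)


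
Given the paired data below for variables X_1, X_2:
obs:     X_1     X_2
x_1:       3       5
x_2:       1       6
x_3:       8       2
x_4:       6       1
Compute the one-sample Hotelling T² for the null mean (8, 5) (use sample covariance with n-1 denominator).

Step 1 — sample mean vector:
  mean(X_1) = (3 + 1 + 8 + 6) / 4 = 18/4 = 4.5
  mean(X_2) = (5 + 6 + 2 + 1) / 4 = 14/4 = 3.5
  x̄ = (4.5, 3.5),  deviation x̄ - mu_0 = (4.5, 3.5) - (8, 5) = (-3.5, -1.5).

Step 2 — sample covariance matrix, S[i,j] = (1/(n-1)) · Σ_k (x_{k,i} - mean_i) · (x_{k,j} - mean_j), divisor n-1 = 3:
  S[X_1,X_1] = ((-1.5)·(-1.5) + (-3.5)·(-3.5) + (3.5)·(3.5) + (1.5)·(1.5)) / 3 = 29/3 = 9.6667
  S[X_1,X_2] = ((-1.5)·(1.5) + (-3.5)·(2.5) + (3.5)·(-1.5) + (1.5)·(-2.5)) / 3 = -20/3 = -6.6667
  S[X_2,X_2] = ((1.5)·(1.5) + (2.5)·(2.5) + (-1.5)·(-1.5) + (-2.5)·(-2.5)) / 3 = 17/3 = 5.6667
  S = [[9.6667, -6.6667],
 [-6.6667, 5.6667]].

Step 3 — invert S. det(S) = 9.6667·5.6667 - (-6.6667)² = 10.3333.
  S^{-1} = (1/det) · [[d, -b], [-b, a]] = [[0.5484, 0.6452],
 [0.6452, 0.9355]].

Step 4 — quadratic form (x̄ - mu_0)^T · S^{-1} · (x̄ - mu_0):
  S^{-1} · (x̄ - mu_0) = (-2.8871, -3.6613),
  (x̄ - mu_0)^T · [...] = (-3.5)·(-2.8871) + (-1.5)·(-3.6613) = 15.5968.

Step 5 — scale by n: T² = 4 · 15.5968 = 62.3871.

T² ≈ 62.3871


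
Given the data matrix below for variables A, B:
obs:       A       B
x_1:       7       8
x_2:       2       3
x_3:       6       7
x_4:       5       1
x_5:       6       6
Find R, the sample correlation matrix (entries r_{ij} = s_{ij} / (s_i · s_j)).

Step 1 — column means:
  mean(A) = (7 + 2 + 6 + 5 + 6) / 5 = 26/5 = 5.2
  mean(B) = (8 + 3 + 7 + 1 + 6) / 5 = 25/5 = 5

Step 2 — sample variances and covariances s[i,j] = (1/(n-1)) · Σ_k (x_{k,i} - mean_i) · (x_{k,j} - mean_j), with n-1 = 4:
  s[A,A] = ((1.8)·(1.8) + (-3.2)·(-3.2) + (0.8)·(0.8) + (-0.2)·(-0.2) + (0.8)·(0.8)) / 4 = 14.8/4 = 3.7
  s[A,B] = ((1.8)·(3) + (-3.2)·(-2) + (0.8)·(2) + (-0.2)·(-4) + (0.8)·(1)) / 4 = 15/4 = 3.75
  s[B,B] = ((3)·(3) + (-2)·(-2) + (2)·(2) + (-4)·(-4) + (1)·(1)) / 4 = 34/4 = 8.5
  Sample standard deviations s_i = √(s[i,i]):
  s(A) = √(3.7) = 1.9235
  s(B) = √(8.5) = 2.9155

Step 3 — r_{ij} = s_{ij} / (s_i · s_j):
  r[A,A] = 1 (diagonal).
  r[A,B] = 3.75 / (1.9235 · 2.9155) = 3.75 / 5.608 = 0.6687
  r[B,B] = 1 (diagonal).

R is symmetric with unit diagonal. Assembling:

R = [[1, 0.6687],
 [0.6687, 1]]


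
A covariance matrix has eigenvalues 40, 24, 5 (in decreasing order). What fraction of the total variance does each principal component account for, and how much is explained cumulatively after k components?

Step 1 — total variance = trace(Sigma) = Σ λ_i = 40 + 24 + 5 = 69.

Step 2 — fraction explained by component i = λ_i / Σ λ:
  PC1: 40/69 = 0.5797
  PC2: 24/69 = 0.3478
  PC3: 5/69 = 0.0725

Step 3 — cumulative fraction after k components = (λ_1 + ... + λ_k) / Σ λ:
  k = 1: 40/69 = 0.5797
  k = 2: (40 + 24)/69 = 64/69 = 0.9275
  k = 3: (40 + 24 + 5)/69 = 69/69 = 1

Summary (fraction, with percent):

explained: PC1 0.5797 (57.97%), PC2 0.3478 (34.78%), PC3 0.0725 (7.25%);  cumulative: 0.5797, 0.9275, 1


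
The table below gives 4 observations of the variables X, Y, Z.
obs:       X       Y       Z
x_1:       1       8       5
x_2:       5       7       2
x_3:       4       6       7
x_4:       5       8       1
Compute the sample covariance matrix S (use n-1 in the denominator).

Step 1 — column means:
  mean(X) = (1 + 5 + 4 + 5) / 4 = 15/4 = 3.75
  mean(Y) = (8 + 7 + 6 + 8) / 4 = 29/4 = 7.25
  mean(Z) = (5 + 2 + 7 + 1) / 4 = 15/4 = 3.75

Step 2 — sample covariance S[i,j] = (1/(n-1)) · Σ_k (x_{k,i} - mean_i) · (x_{k,j} - mean_j), with n-1 = 3.
  S[X,X] = ((-2.75)·(-2.75) + (1.25)·(1.25) + (0.25)·(0.25) + (1.25)·(1.25)) / 3 = 10.75/3 = 3.5833
  S[X,Y] = ((-2.75)·(0.75) + (1.25)·(-0.25) + (0.25)·(-1.25) + (1.25)·(0.75)) / 3 = -1.75/3 = -0.5833
  S[X,Z] = ((-2.75)·(1.25) + (1.25)·(-1.75) + (0.25)·(3.25) + (1.25)·(-2.75)) / 3 = -8.25/3 = -2.75
  S[Y,Y] = ((0.75)·(0.75) + (-0.25)·(-0.25) + (-1.25)·(-1.25) + (0.75)·(0.75)) / 3 = 2.75/3 = 0.9167
  S[Y,Z] = ((0.75)·(1.25) + (-0.25)·(-1.75) + (-1.25)·(3.25) + (0.75)·(-2.75)) / 3 = -4.75/3 = -1.5833
  S[Z,Z] = ((1.25)·(1.25) + (-1.75)·(-1.75) + (3.25)·(3.25) + (-2.75)·(-2.75)) / 3 = 22.75/3 = 7.5833

S is symmetric (S[j,i] = S[i,j]). Assembling:

S = [[3.5833, -0.5833, -2.75],
 [-0.5833, 0.9167, -1.5833],
 [-2.75, -1.5833, 7.5833]]


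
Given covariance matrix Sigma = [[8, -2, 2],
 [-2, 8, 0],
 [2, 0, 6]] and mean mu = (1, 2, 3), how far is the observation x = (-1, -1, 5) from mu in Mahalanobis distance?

Step 1 — centre the observation: (x - mu) = (-2, -3, 2).

Step 2 — invert Sigma (cofactor / det for 3×3, or solve directly):
  Sigma^{-1} = [[0.1463, 0.0366, -0.0488],
 [0.0366, 0.1341, -0.0122],
 [-0.0488, -0.0122, 0.1829]].

Step 3 — form the quadratic (x - mu)^T · Sigma^{-1} · (x - mu):
  Sigma^{-1} · (x - mu) = (-0.5, -0.5, 0.5).
  (x - mu)^T · [Sigma^{-1} · (x - mu)] = (-2)·(-0.5) + (-3)·(-0.5) + (2)·(0.5) = 3.5.

Step 4 — take square root: d = √(3.5) ≈ 1.8708.

d(x, mu) = √(3.5) ≈ 1.8708


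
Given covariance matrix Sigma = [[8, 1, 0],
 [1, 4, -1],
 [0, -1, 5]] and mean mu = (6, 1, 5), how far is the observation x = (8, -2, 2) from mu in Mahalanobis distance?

Step 1 — centre the observation: (x - mu) = (2, -3, -3).

Step 2 — invert Sigma (cofactor / det for 3×3, or solve directly):
  Sigma^{-1} = [[0.1293, -0.034, -0.0068],
 [-0.034, 0.2721, 0.0544],
 [-0.0068, 0.0544, 0.2109]].

Step 3 — form the quadratic (x - mu)^T · Sigma^{-1} · (x - mu):
  Sigma^{-1} · (x - mu) = (0.381, -1.0476, -0.8095).
  (x - mu)^T · [Sigma^{-1} · (x - mu)] = (2)·(0.381) + (-3)·(-1.0476) + (-3)·(-0.8095) = 6.3333.

Step 4 — take square root: d = √(6.3333) ≈ 2.5166.

d(x, mu) = √(6.3333) ≈ 2.5166


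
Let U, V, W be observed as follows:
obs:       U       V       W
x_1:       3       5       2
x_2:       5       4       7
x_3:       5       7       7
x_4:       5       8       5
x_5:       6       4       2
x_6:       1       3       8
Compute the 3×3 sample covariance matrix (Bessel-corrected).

Step 1 — column means:
  mean(U) = (3 + 5 + 5 + 5 + 6 + 1) / 6 = 25/6 = 4.1667
  mean(V) = (5 + 4 + 7 + 8 + 4 + 3) / 6 = 31/6 = 5.1667
  mean(W) = (2 + 7 + 7 + 5 + 2 + 8) / 6 = 31/6 = 5.1667

Step 2 — sample covariance S[i,j] = (1/(n-1)) · Σ_k (x_{k,i} - mean_i) · (x_{k,j} - mean_j), with n-1 = 5.
  S[U,U] = ((-1.1667)·(-1.1667) + (0.8333)·(0.8333) + (0.8333)·(0.8333) + (0.8333)·(0.8333) + (1.8333)·(1.8333) + (-3.1667)·(-3.1667)) / 5 = 16.8333/5 = 3.3667
  S[U,V] = ((-1.1667)·(-0.1667) + (0.8333)·(-1.1667) + (0.8333)·(1.8333) + (0.8333)·(2.8333) + (1.8333)·(-1.1667) + (-3.1667)·(-2.1667)) / 5 = 7.8333/5 = 1.5667
  S[U,W] = ((-1.1667)·(-3.1667) + (0.8333)·(1.8333) + (0.8333)·(1.8333) + (0.8333)·(-0.1667) + (1.8333)·(-3.1667) + (-3.1667)·(2.8333)) / 5 = -8.1667/5 = -1.6333
  S[V,V] = ((-0.1667)·(-0.1667) + (-1.1667)·(-1.1667) + (1.8333)·(1.8333) + (2.8333)·(2.8333) + (-1.1667)·(-1.1667) + (-2.1667)·(-2.1667)) / 5 = 18.8333/5 = 3.7667
  S[V,W] = ((-0.1667)·(-3.1667) + (-1.1667)·(1.8333) + (1.8333)·(1.8333) + (2.8333)·(-0.1667) + (-1.1667)·(-3.1667) + (-2.1667)·(2.8333)) / 5 = -1.1667/5 = -0.2333
  S[W,W] = ((-3.1667)·(-3.1667) + (1.8333)·(1.8333) + (1.8333)·(1.8333) + (-0.1667)·(-0.1667) + (-3.1667)·(-3.1667) + (2.8333)·(2.8333)) / 5 = 34.8333/5 = 6.9667

S is symmetric (S[j,i] = S[i,j]). Assembling:

S = [[3.3667, 1.5667, -1.6333],
 [1.5667, 3.7667, -0.2333],
 [-1.6333, -0.2333, 6.9667]]


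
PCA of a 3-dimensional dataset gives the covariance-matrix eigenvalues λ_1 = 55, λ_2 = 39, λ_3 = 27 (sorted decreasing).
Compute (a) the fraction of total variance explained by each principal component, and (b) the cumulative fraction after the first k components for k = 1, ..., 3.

Step 1 — total variance = trace(Sigma) = Σ λ_i = 55 + 39 + 27 = 121.

Step 2 — fraction explained by component i = λ_i / Σ λ:
  PC1: 55/121 = 0.4545
  PC2: 39/121 = 0.3223
  PC3: 27/121 = 0.2231

Step 3 — cumulative fraction after k components = (λ_1 + ... + λ_k) / Σ λ:
  k = 1: 55/121 = 0.4545
  k = 2: (55 + 39)/121 = 94/121 = 0.7769
  k = 3: (55 + 39 + 27)/121 = 121/121 = 1

Summary (fraction, with percent):

explained: PC1 0.4545 (45.45%), PC2 0.3223 (32.23%), PC3 0.2231 (22.31%);  cumulative: 0.4545, 0.7769, 1


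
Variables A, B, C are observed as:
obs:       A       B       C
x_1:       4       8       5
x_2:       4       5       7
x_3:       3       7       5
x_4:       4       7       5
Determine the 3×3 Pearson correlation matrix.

Step 1 — column means:
  mean(A) = (4 + 4 + 3 + 4) / 4 = 15/4 = 3.75
  mean(B) = (8 + 5 + 7 + 7) / 4 = 27/4 = 6.75
  mean(C) = (5 + 7 + 5 + 5) / 4 = 22/4 = 5.5

Step 2 — sample variances and covariances s[i,j] = (1/(n-1)) · Σ_k (x_{k,i} - mean_i) · (x_{k,j} - mean_j), with n-1 = 3:
  s[A,A] = ((0.25)·(0.25) + (0.25)·(0.25) + (-0.75)·(-0.75) + (0.25)·(0.25)) / 3 = 0.75/3 = 0.25
  s[A,B] = ((0.25)·(1.25) + (0.25)·(-1.75) + (-0.75)·(0.25) + (0.25)·(0.25)) / 3 = -0.25/3 = -0.0833
  s[A,C] = ((0.25)·(-0.5) + (0.25)·(1.5) + (-0.75)·(-0.5) + (0.25)·(-0.5)) / 3 = 0.5/3 = 0.1667
  s[B,B] = ((1.25)·(1.25) + (-1.75)·(-1.75) + (0.25)·(0.25) + (0.25)·(0.25)) / 3 = 4.75/3 = 1.5833
  s[B,C] = ((1.25)·(-0.5) + (-1.75)·(1.5) + (0.25)·(-0.5) + (0.25)·(-0.5)) / 3 = -3.5/3 = -1.1667
  s[C,C] = ((-0.5)·(-0.5) + (1.5)·(1.5) + (-0.5)·(-0.5) + (-0.5)·(-0.5)) / 3 = 3/3 = 1
  Sample standard deviations s_i = √(s[i,i]):
  s(A) = √(0.25) = 0.5
  s(B) = √(1.5833) = 1.2583
  s(C) = √(1) = 1

Step 3 — r_{ij} = s_{ij} / (s_i · s_j):
  r[A,A] = 1 (diagonal).
  r[A,B] = -0.0833 / (0.5 · 1.2583) = -0.0833 / 0.6292 = -0.1325
  r[A,C] = 0.1667 / (0.5 · 1) = 0.1667 / 0.5 = 0.3333
  r[B,B] = 1 (diagonal).
  r[B,C] = -1.1667 / (1.2583 · 1) = -1.1667 / 1.2583 = -0.9272
  r[C,C] = 1 (diagonal).

R is symmetric with unit diagonal. Assembling:

R = [[1, -0.1325, 0.3333],
 [-0.1325, 1, -0.9272],
 [0.3333, -0.9272, 1]]


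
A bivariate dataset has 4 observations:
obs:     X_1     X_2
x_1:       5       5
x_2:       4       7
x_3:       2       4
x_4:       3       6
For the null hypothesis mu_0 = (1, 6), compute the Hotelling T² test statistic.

Step 1 — sample mean vector:
  mean(X_1) = (5 + 4 + 2 + 3) / 4 = 14/4 = 3.5
  mean(X_2) = (5 + 7 + 4 + 6) / 4 = 22/4 = 5.5
  x̄ = (3.5, 5.5),  deviation x̄ - mu_0 = (3.5, 5.5) - (1, 6) = (2.5, -0.5).

Step 2 — sample covariance matrix, S[i,j] = (1/(n-1)) · Σ_k (x_{k,i} - mean_i) · (x_{k,j} - mean_j), divisor n-1 = 3:
  S[X_1,X_1] = ((1.5)·(1.5) + (0.5)·(0.5) + (-1.5)·(-1.5) + (-0.5)·(-0.5)) / 3 = 5/3 = 1.6667
  S[X_1,X_2] = ((1.5)·(-0.5) + (0.5)·(1.5) + (-1.5)·(-1.5) + (-0.5)·(0.5)) / 3 = 2/3 = 0.6667
  S[X_2,X_2] = ((-0.5)·(-0.5) + (1.5)·(1.5) + (-1.5)·(-1.5) + (0.5)·(0.5)) / 3 = 5/3 = 1.6667
  S = [[1.6667, 0.6667],
 [0.6667, 1.6667]].

Step 3 — invert S. det(S) = 1.6667·1.6667 - (0.6667)² = 2.3333.
  S^{-1} = (1/det) · [[d, -b], [-b, a]] = [[0.7143, -0.2857],
 [-0.2857, 0.7143]].

Step 4 — quadratic form (x̄ - mu_0)^T · S^{-1} · (x̄ - mu_0):
  S^{-1} · (x̄ - mu_0) = (1.9286, -1.0714),
  (x̄ - mu_0)^T · [...] = (2.5)·(1.9286) + (-0.5)·(-1.0714) = 5.3571.

Step 5 — scale by n: T² = 4 · 5.3571 = 21.4286.

T² ≈ 21.4286


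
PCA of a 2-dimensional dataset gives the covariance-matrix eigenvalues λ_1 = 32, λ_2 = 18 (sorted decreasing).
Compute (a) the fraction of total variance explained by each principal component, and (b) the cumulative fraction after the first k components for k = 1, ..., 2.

Step 1 — total variance = trace(Sigma) = Σ λ_i = 32 + 18 = 50.

Step 2 — fraction explained by component i = λ_i / Σ λ:
  PC1: 32/50 = 0.64
  PC2: 18/50 = 0.36

Step 3 — cumulative fraction after k components = (λ_1 + ... + λ_k) / Σ λ:
  k = 1: 32/50 = 0.64
  k = 2: (32 + 18)/50 = 50/50 = 1

Summary (fraction, with percent):

explained: PC1 0.64 (64%), PC2 0.36 (36%);  cumulative: 0.64, 1


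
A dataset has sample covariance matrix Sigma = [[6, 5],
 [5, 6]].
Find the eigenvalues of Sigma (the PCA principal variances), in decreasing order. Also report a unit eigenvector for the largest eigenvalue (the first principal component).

Step 1 — characteristic polynomial of 2×2 Sigma:
  det(Sigma - λI) = λ² - trace · λ + det = 0.
  trace = 6 + 6 = 12, det = 6·6 - (5)² = 11.
Step 2 — discriminant:
  Δ = trace² - 4·det = 144 - 44 = 100.
Step 3 — eigenvalues:
  λ = (trace ± √Δ)/2 = (12 ± 10)/2,
  λ_1 = 11,  λ_2 = 1.

Step 4 — unit eigenvector for λ_1: solve (Sigma - λ_1 I)v = 0. First row:
  (6 - 11)·v_x + (5)·v_y = 0, i.e. (-5)·v_x + (5)·v_y = 0,
  so v ∝ (b, λ_1 - a) = (5, 5) = u.
  ||u|| = √((5)² + (5)²) = √(50) ≈ 7.0711,
  v_1 = u/||u|| ≈ (0.7071, 0.7071) (||v_1|| = 1).

λ_1 = 11,  λ_2 = 1;  v_1 ≈ (0.7071, 0.7071)


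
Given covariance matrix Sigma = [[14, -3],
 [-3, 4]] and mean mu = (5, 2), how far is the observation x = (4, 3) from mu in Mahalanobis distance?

Step 1 — centre the observation: (x - mu) = (-1, 1).

Step 2 — invert Sigma. det(Sigma) = 14·4 - (-3)² = 47.
  Sigma^{-1} = (1/det) · [[d, -b], [-b, a]] = [[0.0851, 0.0638],
 [0.0638, 0.2979]].

Step 3 — form the quadratic (x - mu)^T · Sigma^{-1} · (x - mu):
  Sigma^{-1} · (x - mu) = (-0.0213, 0.234).
  (x - mu)^T · [Sigma^{-1} · (x - mu)] = (-1)·(-0.0213) + (1)·(0.234) = 0.2553.

Step 4 — take square root: d = √(0.2553) ≈ 0.5053.

d(x, mu) = √(0.2553) ≈ 0.5053


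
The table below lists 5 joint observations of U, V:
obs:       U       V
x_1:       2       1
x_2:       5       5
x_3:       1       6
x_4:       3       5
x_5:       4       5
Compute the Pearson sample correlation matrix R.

Step 1 — column means:
  mean(U) = (2 + 5 + 1 + 3 + 4) / 5 = 15/5 = 3
  mean(V) = (1 + 5 + 6 + 5 + 5) / 5 = 22/5 = 4.4

Step 2 — sample variances and covariances s[i,j] = (1/(n-1)) · Σ_k (x_{k,i} - mean_i) · (x_{k,j} - mean_j), with n-1 = 4:
  s[U,U] = ((-1)·(-1) + (2)·(2) + (-2)·(-2) + (0)·(0) + (1)·(1)) / 4 = 10/4 = 2.5
  s[U,V] = ((-1)·(-3.4) + (2)·(0.6) + (-2)·(1.6) + (0)·(0.6) + (1)·(0.6)) / 4 = 2/4 = 0.5
  s[V,V] = ((-3.4)·(-3.4) + (0.6)·(0.6) + (1.6)·(1.6) + (0.6)·(0.6) + (0.6)·(0.6)) / 4 = 15.2/4 = 3.8
  Sample standard deviations s_i = √(s[i,i]):
  s(U) = √(2.5) = 1.5811
  s(V) = √(3.8) = 1.9494

Step 3 — r_{ij} = s_{ij} / (s_i · s_j):
  r[U,U] = 1 (diagonal).
  r[U,V] = 0.5 / (1.5811 · 1.9494) = 0.5 / 3.0822 = 0.1622
  r[V,V] = 1 (diagonal).

R is symmetric with unit diagonal. Assembling:

R = [[1, 0.1622],
 [0.1622, 1]]


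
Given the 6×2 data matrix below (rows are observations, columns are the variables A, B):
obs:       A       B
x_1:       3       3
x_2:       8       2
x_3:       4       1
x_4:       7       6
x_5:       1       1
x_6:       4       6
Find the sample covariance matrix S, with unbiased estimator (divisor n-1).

Step 1 — column means:
  mean(A) = (3 + 8 + 4 + 7 + 1 + 4) / 6 = 27/6 = 4.5
  mean(B) = (3 + 2 + 1 + 6 + 1 + 6) / 6 = 19/6 = 3.1667

Step 2 — sample covariance S[i,j] = (1/(n-1)) · Σ_k (x_{k,i} - mean_i) · (x_{k,j} - mean_j), with n-1 = 5.
  S[A,A] = ((-1.5)·(-1.5) + (3.5)·(3.5) + (-0.5)·(-0.5) + (2.5)·(2.5) + (-3.5)·(-3.5) + (-0.5)·(-0.5)) / 5 = 33.5/5 = 6.7
  S[A,B] = ((-1.5)·(-0.1667) + (3.5)·(-1.1667) + (-0.5)·(-2.1667) + (2.5)·(2.8333) + (-3.5)·(-2.1667) + (-0.5)·(2.8333)) / 5 = 10.5/5 = 2.1
  S[B,B] = ((-0.1667)·(-0.1667) + (-1.1667)·(-1.1667) + (-2.1667)·(-2.1667) + (2.8333)·(2.8333) + (-2.1667)·(-2.1667) + (2.8333)·(2.8333)) / 5 = 26.8333/5 = 5.3667

S is symmetric (S[j,i] = S[i,j]). Assembling:

S = [[6.7, 2.1],
 [2.1, 5.3667]]


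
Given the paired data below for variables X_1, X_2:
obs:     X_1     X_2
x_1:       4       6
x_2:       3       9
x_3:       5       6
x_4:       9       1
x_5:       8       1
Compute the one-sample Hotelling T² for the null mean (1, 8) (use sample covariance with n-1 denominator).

Step 1 — sample mean vector:
  mean(X_1) = (4 + 3 + 5 + 9 + 8) / 5 = 29/5 = 5.8
  mean(X_2) = (6 + 9 + 6 + 1 + 1) / 5 = 23/5 = 4.6
  x̄ = (5.8, 4.6),  deviation x̄ - mu_0 = (5.8, 4.6) - (1, 8) = (4.8, -3.4).

Step 2 — sample covariance matrix, S[i,j] = (1/(n-1)) · Σ_k (x_{k,i} - mean_i) · (x_{k,j} - mean_j), divisor n-1 = 4:
  S[X_1,X_1] = ((-1.8)·(-1.8) + (-2.8)·(-2.8) + (-0.8)·(-0.8) + (3.2)·(3.2) + (2.2)·(2.2)) / 4 = 26.8/4 = 6.7
  S[X_1,X_2] = ((-1.8)·(1.4) + (-2.8)·(4.4) + (-0.8)·(1.4) + (3.2)·(-3.6) + (2.2)·(-3.6)) / 4 = -35.4/4 = -8.85
  S[X_2,X_2] = ((1.4)·(1.4) + (4.4)·(4.4) + (1.4)·(1.4) + (-3.6)·(-3.6) + (-3.6)·(-3.6)) / 4 = 49.2/4 = 12.3
  S = [[6.7, -8.85],
 [-8.85, 12.3]].

Step 3 — invert S. det(S) = 6.7·12.3 - (-8.85)² = 4.0875.
  S^{-1} = (1/det) · [[d, -b], [-b, a]] = [[3.0092, 2.1651],
 [2.1651, 1.6391]].

Step 4 — quadratic form (x̄ - mu_0)^T · S^{-1} · (x̄ - mu_0):
  S^{-1} · (x̄ - mu_0) = (7.0826, 4.8196),
  (x̄ - mu_0)^T · [...] = (4.8)·(7.0826) + (-3.4)·(4.8196) = 17.6098.

Step 5 — scale by n: T² = 5 · 17.6098 = 88.0489.

T² ≈ 88.0489
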